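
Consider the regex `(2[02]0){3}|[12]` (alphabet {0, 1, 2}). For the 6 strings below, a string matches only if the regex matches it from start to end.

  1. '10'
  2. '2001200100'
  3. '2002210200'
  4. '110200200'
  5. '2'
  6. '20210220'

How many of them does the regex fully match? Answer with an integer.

1 → no match
2 → no match
3 → no match
4 → no match
5 → match
6 → no match
Total matched: 1

1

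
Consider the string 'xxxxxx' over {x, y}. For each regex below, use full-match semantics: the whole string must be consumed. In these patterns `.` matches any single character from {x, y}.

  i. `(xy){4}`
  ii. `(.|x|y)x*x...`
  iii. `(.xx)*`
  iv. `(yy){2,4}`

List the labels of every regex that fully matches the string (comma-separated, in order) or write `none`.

i → no match — must start with 'xy'
ii → match
iii → match
iv → no match — must start with 'yy'

ii, iii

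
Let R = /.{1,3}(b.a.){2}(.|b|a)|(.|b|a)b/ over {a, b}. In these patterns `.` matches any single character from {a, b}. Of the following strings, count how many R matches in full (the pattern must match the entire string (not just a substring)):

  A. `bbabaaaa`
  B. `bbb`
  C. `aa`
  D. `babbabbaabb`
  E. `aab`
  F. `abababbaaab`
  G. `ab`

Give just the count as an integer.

A. `bbabaaaa` → no match
B. `bbb` → no match
C. `aa` → no match
D. `babbabbaabb` → match
E. `aab` → no match
F. `abababbaaab` → no match
G. `ab` → match
Total matched: 2

2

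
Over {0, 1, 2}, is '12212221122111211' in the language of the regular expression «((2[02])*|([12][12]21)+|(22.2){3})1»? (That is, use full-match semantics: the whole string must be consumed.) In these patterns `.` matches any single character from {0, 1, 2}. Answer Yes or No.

Yes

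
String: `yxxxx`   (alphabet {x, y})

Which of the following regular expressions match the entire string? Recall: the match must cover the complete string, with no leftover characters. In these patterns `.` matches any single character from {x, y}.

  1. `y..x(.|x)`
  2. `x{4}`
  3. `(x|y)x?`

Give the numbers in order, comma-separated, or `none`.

1 → match
2 → no match — must start with `x`
3 → no match

1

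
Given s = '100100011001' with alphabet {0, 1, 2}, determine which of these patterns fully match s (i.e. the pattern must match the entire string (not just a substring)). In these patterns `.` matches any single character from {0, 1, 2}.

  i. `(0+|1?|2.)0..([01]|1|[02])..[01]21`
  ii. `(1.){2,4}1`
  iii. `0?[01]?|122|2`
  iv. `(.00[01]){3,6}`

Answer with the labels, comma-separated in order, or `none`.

i → no match — must end with '21'
ii → no match
iii → no match
iv → match

iv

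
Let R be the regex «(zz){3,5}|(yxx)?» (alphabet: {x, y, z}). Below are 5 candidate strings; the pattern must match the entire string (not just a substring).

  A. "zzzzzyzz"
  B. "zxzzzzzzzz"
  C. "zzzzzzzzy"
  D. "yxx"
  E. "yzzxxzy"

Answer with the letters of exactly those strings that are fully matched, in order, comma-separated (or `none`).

D

A → no match
B → no match
C → no match
D → match
E → no match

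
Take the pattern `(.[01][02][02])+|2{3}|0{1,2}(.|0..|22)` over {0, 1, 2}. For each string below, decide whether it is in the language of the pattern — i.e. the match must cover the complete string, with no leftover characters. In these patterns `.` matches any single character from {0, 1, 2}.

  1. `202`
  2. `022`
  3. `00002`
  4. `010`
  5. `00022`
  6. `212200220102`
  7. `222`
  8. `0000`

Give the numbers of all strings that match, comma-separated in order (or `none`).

2, 3, 5, 6, 7, 8

1 → no match
2 → match
3 → match
4 → no match
5 → match
6 → match
7 → match
8 → match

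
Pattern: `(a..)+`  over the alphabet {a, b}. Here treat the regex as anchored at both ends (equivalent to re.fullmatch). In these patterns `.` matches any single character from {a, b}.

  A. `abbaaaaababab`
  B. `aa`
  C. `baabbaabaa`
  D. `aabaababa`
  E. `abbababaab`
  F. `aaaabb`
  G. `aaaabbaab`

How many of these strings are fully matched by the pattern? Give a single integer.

3

A → no match
B. `aa` → no match
C. `baabbaabaa` → no match — must start with `a`
D. `aabaababa` → match
E. `abbababaab` → no match
F. `aaaabb` → match
G. `aaaabbaab` → match
Total matched: 3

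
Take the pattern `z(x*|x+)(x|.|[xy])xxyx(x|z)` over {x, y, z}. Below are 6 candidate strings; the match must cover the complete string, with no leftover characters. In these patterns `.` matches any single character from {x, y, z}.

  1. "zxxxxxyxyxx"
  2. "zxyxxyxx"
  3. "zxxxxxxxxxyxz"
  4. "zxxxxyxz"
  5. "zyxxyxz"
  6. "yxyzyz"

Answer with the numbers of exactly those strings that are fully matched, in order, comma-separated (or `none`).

1. "zxxxxxyxyxx" → no match
2. "zxyxxyxx" → match
3 → match
4. "zxxxxyxz" → match
5. "zyxxyxz" → match
6. "yxyzyz" → no match — must start with "z"

2, 3, 4, 5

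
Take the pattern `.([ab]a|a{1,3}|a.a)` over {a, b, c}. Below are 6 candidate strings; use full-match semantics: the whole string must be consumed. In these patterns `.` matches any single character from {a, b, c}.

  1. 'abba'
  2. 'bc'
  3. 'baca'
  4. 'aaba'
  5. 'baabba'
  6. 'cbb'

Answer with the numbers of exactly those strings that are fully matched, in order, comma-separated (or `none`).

1 → no match
2 → no match — must end with 'a'
3 → match
4 → match
5 → no match
6 → no match — must end with 'a'

3, 4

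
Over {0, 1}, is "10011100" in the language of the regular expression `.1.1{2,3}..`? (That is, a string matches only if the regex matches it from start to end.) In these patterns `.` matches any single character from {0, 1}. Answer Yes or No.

No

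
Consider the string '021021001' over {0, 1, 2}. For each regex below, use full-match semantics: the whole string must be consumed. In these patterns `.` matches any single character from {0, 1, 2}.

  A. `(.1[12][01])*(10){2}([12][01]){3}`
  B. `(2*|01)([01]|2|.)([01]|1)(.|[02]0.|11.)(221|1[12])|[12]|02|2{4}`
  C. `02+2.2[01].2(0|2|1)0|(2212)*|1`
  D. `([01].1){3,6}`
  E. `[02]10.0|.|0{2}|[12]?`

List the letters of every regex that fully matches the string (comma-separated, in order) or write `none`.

D

A → no match
B → no match
C → no match
D → match
E → no match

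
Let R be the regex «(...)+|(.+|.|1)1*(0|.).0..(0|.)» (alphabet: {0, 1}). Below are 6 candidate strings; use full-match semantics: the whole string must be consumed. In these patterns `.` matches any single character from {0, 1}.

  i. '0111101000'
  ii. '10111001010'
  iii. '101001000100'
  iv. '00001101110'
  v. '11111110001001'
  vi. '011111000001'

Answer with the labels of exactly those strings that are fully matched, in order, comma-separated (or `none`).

i → no match
ii → no match
iii → match
iv → no match
v → no match
vi → match

iii, vi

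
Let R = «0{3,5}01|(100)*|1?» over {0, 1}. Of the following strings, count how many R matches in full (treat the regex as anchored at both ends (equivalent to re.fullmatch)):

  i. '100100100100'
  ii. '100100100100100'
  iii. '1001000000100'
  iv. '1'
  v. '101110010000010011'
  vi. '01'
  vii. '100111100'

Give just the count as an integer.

3

i. '100100100100' → match
ii → match
iii → no match
iv. '1' → match
v → no match
vi. '01' → no match
vii. '100111100' → no match
Total matched: 3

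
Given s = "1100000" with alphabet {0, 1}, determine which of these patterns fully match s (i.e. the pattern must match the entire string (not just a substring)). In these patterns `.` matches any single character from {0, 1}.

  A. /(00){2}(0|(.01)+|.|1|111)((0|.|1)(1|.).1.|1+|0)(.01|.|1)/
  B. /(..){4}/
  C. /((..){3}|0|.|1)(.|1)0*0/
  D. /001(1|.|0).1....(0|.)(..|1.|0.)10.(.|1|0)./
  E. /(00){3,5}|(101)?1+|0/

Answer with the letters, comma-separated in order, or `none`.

A → no match — must start with "00"
B → no match
C → match
D → no match — must start with "001"
E → no match

C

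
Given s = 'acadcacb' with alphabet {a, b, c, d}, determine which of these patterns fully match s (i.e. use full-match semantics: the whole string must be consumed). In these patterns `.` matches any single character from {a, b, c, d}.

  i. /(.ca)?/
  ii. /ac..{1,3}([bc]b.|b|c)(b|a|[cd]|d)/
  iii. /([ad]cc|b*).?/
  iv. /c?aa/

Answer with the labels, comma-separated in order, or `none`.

i → no match
ii → match
iii → no match
iv → no match — must end with 'aa'

ii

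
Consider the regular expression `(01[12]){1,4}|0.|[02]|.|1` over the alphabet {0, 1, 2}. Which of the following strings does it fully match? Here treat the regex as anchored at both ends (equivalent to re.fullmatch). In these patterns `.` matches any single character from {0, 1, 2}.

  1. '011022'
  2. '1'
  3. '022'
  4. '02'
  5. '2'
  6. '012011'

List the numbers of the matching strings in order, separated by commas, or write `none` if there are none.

2, 4, 5, 6

1 → no match
2 → match
3 → no match
4 → match
5 → match
6 → match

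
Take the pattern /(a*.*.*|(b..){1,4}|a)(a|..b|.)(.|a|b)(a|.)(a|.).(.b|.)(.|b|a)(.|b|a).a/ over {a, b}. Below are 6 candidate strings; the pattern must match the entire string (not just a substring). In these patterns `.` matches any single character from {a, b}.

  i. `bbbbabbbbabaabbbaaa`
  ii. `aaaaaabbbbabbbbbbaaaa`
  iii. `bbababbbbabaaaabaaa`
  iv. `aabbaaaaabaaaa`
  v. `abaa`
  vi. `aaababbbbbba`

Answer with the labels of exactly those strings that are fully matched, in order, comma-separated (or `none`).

i, ii, iii, iv, vi

i → match
ii → match
iii → match
iv → match
v → no match
vi → match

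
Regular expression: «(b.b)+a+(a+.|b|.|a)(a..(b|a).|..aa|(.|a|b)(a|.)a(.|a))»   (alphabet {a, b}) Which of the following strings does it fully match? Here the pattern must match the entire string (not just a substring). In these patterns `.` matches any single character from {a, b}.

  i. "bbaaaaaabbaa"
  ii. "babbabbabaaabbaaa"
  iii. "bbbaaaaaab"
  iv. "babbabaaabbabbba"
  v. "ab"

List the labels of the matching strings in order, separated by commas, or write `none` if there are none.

ii, iii

i. "bbaaaaaabbaa" → no match
ii → match
iii. "bbbaaaaaab" → match
iv → no match
v. "ab" → no match — must start with "b"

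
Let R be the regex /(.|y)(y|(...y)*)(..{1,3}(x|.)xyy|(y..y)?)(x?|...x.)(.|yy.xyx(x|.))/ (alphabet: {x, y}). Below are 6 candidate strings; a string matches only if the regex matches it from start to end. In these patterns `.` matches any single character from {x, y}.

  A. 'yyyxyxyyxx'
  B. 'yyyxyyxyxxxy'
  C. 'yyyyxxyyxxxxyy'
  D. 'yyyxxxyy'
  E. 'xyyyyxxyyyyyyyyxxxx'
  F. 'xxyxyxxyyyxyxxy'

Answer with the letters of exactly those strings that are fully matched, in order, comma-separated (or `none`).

A, B, C, D, E, F

A → match
B → match
C → match
D → match
E → match
F → match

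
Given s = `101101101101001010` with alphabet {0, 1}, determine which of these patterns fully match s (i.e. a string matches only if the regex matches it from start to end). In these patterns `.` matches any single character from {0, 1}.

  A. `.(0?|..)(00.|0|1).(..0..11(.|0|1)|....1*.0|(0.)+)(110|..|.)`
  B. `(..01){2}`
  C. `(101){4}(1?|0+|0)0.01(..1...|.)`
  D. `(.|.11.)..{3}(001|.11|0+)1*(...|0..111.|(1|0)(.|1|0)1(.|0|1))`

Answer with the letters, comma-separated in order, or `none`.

C

A → no match
B → no match — must end with `01`
C → match
D → no match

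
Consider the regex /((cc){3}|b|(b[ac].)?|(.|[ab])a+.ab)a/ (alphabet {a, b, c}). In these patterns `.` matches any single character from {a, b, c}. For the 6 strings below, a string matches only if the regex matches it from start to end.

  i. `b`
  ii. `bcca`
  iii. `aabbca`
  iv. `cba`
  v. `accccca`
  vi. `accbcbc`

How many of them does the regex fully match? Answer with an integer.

i → no match — must end with `a`
ii → match
iii → no match
iv → no match
v → no match
vi → no match — must end with `a`
Total matched: 1

1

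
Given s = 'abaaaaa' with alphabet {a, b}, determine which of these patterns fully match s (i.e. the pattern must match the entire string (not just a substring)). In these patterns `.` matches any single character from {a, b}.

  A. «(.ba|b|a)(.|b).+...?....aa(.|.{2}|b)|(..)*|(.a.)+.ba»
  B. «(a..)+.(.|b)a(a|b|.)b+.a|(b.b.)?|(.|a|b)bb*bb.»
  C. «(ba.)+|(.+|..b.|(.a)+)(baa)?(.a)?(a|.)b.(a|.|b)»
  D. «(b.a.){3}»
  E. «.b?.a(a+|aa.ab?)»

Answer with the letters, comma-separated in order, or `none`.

A → no match
B → no match
C → no match
D → no match — must start with 'b'
E → match

E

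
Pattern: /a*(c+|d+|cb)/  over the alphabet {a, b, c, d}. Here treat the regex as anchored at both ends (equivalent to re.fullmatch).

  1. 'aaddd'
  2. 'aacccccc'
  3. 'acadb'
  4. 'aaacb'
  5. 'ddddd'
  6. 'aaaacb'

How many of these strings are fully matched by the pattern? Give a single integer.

1 → match
2 → match
3 → no match
4 → match
5 → match
6 → match
Total matched: 5

5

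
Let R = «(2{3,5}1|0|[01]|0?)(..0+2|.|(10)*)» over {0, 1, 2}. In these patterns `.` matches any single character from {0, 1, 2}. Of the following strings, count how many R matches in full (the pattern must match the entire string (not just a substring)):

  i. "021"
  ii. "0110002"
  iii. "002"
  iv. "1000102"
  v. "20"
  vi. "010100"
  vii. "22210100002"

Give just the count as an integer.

2

i → no match
ii → match
iii → no match
iv → no match
v → no match
vi → no match
vii → match
Total matched: 2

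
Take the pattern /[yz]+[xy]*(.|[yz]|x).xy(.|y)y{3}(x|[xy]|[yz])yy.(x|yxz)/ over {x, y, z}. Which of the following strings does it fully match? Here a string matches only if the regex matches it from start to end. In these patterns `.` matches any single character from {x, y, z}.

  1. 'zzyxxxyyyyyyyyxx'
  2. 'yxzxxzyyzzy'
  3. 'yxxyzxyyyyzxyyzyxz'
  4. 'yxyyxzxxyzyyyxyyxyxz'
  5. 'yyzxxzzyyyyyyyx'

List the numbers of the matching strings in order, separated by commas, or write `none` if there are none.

1, 4

1 → match
2 → no match
3 → no match
4 → match
5 → no match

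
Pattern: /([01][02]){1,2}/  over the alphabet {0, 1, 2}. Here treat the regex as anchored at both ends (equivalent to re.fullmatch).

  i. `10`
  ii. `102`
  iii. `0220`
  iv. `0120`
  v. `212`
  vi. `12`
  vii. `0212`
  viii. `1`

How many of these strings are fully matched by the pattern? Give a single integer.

i → match
ii → no match
iii → no match
iv → no match
v → no match
vi → match
vii → match
viii → no match
Total matched: 3

3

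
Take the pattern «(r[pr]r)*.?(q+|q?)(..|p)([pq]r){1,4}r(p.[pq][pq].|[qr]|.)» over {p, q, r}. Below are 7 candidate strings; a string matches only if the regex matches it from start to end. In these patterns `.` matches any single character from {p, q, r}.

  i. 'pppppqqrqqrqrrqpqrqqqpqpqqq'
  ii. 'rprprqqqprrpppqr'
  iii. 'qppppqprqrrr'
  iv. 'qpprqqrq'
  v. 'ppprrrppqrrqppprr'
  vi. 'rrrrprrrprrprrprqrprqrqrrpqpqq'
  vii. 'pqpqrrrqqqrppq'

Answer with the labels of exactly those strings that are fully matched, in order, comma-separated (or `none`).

i → no match
ii → no match
iii. 'qppppqprqrrr' → no match
iv. 'qpprqqrq' → no match
v → no match
vi → no match
vii → no match

none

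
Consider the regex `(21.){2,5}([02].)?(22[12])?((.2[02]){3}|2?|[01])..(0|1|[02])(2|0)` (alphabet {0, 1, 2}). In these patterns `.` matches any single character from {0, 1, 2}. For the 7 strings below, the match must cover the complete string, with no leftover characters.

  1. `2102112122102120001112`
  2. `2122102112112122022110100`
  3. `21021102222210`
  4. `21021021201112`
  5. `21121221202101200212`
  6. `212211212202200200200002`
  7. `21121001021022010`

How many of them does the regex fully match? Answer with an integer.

4

1 → match
2 → match
3 → no match
4 → match
5 → no match
6 → match
7 → no match
Total matched: 4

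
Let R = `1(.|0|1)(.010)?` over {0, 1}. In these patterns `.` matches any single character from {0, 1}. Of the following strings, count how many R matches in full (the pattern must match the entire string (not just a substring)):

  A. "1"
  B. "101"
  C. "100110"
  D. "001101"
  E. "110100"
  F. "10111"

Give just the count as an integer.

A. "1" → no match
B. "101" → no match
C. "100110" → no match
D. "001101" → no match — must start with "1"
E. "110100" → no match
F. "10111" → no match
Total matched: 0

0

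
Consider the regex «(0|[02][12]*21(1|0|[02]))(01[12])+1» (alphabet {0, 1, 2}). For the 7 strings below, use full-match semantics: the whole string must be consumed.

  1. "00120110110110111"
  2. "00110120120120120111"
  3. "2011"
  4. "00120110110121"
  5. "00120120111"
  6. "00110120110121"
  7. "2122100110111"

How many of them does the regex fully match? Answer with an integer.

1 → match
2 → match
3 → no match
4 → match
5 → match
6 → match
7 → match
Total matched: 6

6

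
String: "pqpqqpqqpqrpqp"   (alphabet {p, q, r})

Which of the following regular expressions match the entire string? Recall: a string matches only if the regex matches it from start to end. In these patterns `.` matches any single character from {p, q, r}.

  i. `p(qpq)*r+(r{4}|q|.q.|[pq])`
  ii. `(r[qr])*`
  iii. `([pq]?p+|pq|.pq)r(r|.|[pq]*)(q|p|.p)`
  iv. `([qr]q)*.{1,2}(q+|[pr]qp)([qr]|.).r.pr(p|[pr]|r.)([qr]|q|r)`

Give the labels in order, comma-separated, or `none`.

i → match
ii → no match
iii → no match
iv → no match

i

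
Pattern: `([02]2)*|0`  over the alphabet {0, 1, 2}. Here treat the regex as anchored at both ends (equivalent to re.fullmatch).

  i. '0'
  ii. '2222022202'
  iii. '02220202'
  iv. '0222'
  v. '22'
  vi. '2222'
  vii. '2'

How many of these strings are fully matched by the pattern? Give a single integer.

i → match
ii → match
iii → match
iv → match
v → match
vi → match
vii → no match
Total matched: 6

6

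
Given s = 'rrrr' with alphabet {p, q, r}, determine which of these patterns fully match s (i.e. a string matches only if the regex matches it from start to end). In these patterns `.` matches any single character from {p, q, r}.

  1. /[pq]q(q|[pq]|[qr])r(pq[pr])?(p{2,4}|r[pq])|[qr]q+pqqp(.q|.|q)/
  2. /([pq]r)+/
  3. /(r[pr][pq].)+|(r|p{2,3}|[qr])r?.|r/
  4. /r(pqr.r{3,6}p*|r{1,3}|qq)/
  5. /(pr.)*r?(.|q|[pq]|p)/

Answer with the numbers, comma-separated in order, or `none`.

4

1 → no match
2 → no match
3 → no match
4 → match
5 → no match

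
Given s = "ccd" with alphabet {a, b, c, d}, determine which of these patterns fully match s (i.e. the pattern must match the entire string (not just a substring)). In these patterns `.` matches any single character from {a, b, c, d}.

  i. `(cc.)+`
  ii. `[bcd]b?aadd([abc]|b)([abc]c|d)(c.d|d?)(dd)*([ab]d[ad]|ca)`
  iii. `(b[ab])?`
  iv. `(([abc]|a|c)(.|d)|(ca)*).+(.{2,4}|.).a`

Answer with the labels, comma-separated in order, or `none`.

i → match
ii → no match
iii → no match
iv → no match — must end with "a"

i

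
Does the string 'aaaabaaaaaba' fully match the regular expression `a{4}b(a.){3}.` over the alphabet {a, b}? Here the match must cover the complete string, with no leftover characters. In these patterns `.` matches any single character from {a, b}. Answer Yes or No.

Yes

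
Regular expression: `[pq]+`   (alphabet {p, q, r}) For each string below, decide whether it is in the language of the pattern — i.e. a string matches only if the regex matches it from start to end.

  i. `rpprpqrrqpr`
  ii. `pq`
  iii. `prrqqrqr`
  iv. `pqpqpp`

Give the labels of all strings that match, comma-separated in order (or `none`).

ii, iv

i → no match
ii → match
iii → no match
iv → match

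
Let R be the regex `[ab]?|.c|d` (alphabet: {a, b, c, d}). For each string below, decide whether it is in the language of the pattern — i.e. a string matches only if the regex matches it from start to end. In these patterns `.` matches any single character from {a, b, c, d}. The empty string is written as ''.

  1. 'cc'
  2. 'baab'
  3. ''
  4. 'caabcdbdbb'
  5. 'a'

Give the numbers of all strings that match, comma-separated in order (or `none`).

1, 3, 5

1 → match
2 → no match
3 → match
4 → no match
5 → match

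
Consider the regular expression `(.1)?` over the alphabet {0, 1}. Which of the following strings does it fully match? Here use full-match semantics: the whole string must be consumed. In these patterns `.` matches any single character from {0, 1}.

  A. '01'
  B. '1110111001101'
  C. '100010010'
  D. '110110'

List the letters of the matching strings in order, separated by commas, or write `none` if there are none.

A → match
B → no match
C → no match
D → no match

A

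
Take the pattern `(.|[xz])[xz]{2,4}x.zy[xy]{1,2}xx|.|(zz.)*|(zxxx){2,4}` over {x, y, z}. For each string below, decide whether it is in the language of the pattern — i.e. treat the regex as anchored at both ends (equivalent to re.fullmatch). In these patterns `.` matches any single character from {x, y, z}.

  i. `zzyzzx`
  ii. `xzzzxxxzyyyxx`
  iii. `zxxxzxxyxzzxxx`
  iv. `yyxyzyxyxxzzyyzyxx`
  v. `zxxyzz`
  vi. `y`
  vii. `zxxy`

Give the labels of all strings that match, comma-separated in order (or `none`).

i, ii, vi

i → match
ii → match
iii → no match
iv → no match
v → no match
vi → match
vii → no match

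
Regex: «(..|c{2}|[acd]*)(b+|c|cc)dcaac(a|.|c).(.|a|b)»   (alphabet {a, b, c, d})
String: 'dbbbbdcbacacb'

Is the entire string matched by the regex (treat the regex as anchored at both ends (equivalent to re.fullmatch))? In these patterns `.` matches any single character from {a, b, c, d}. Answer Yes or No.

No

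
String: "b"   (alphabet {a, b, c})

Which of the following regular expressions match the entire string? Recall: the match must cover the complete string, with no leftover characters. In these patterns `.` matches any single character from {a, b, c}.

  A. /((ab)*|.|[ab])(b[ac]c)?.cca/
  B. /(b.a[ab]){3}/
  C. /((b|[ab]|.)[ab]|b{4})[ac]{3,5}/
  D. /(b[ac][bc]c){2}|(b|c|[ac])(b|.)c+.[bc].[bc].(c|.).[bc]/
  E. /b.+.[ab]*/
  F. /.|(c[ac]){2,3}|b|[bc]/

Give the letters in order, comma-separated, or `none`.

A → no match — must end with "cca"
B → no match
C → no match
D → no match
E → no match
F → match

F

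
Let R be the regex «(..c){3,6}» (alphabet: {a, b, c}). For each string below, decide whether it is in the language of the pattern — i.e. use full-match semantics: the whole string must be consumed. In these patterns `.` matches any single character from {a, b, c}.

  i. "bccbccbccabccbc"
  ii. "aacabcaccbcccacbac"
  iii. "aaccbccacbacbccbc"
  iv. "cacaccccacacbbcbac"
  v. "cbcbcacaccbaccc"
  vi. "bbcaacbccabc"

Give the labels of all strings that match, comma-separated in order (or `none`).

i, ii, vi

i → match
ii → match
iii → no match
iv → no match
v → no match
vi → match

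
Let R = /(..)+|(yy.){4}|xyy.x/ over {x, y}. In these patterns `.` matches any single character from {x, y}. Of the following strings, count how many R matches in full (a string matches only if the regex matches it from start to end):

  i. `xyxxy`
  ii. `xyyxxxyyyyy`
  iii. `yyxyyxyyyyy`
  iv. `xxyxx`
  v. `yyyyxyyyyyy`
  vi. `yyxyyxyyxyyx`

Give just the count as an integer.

i → no match
ii → no match
iii → no match
iv → no match
v → no match
vi → match
Total matched: 1

1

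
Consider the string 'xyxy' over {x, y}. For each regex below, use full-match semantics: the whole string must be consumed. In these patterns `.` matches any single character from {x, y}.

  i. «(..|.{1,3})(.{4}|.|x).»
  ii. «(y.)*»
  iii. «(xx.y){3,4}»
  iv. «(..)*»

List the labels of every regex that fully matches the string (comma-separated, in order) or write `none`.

i, iv

i → match
ii → no match
iii → no match — must start with 'xx'
iv → match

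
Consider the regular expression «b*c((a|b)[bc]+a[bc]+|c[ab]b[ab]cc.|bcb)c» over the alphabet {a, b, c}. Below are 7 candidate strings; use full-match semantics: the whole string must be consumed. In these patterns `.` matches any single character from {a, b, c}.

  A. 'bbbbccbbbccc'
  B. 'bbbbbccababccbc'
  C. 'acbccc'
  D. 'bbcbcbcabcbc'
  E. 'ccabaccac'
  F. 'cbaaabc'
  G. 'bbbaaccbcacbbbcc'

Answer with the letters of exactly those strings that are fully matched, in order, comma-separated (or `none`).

A. 'bbbbccbbbccc' → no match
B → no match
C. 'acbccc' → no match
D. 'bbcbcbcabcbc' → match
E. 'ccabaccac' → match
F. 'cbaaabc' → no match
G → no match

D, E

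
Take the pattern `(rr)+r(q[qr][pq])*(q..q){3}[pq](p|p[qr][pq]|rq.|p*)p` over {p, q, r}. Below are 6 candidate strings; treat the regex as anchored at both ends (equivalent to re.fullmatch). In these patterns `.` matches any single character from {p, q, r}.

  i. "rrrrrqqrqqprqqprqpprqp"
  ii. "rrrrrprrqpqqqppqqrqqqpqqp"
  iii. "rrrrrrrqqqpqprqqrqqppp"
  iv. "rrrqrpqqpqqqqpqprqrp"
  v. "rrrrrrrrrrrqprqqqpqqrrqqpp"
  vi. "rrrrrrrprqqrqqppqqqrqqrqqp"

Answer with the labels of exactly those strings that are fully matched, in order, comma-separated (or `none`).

i → match
ii → no match
iii → no match
iv → match
v → match
vi → no match

i, iv, v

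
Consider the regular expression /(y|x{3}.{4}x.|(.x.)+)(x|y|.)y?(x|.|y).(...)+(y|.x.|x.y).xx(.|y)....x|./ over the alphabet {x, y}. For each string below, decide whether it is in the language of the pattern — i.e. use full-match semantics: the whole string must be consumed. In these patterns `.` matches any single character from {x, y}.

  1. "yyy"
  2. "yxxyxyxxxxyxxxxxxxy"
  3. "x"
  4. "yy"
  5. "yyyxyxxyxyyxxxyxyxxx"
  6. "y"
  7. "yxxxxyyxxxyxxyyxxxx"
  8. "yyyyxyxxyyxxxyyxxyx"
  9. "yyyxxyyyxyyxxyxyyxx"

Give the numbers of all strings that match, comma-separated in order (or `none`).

3, 5, 6, 7, 8, 9

1 → no match
2 → no match
3 → match
4 → no match
5 → match
6 → match
7 → match
8 → match
9 → match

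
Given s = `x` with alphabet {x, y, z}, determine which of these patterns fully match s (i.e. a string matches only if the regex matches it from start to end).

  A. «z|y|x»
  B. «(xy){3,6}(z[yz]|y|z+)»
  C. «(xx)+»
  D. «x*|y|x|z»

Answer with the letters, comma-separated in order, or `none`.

A → match
B → no match — must start with `xy`
C → no match — must start with `xx`
D → match

A, D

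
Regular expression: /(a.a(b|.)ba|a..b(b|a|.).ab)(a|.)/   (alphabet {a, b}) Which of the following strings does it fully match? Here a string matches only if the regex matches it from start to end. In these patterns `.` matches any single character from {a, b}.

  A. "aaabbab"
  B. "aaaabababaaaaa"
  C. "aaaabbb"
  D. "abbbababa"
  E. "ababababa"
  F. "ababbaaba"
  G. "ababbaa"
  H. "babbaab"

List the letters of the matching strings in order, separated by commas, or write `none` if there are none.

A → match
B → no match
C → no match
D → match
E → match
F → match
G → match
H → no match — must start with "a"

A, D, E, F, G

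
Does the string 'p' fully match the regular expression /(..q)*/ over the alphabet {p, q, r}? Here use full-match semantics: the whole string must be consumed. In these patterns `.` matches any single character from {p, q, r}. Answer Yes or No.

No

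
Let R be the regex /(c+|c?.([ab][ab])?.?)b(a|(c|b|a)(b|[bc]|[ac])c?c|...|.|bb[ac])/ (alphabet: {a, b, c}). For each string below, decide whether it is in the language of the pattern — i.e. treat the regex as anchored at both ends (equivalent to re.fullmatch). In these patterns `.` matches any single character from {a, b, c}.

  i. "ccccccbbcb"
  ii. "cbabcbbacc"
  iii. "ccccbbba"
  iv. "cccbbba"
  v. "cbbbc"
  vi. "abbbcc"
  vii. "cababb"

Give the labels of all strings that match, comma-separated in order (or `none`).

i → match
ii → match
iii → match
iv → match
v → match
vi → match
vii → match

i, ii, iii, iv, v, vi, vii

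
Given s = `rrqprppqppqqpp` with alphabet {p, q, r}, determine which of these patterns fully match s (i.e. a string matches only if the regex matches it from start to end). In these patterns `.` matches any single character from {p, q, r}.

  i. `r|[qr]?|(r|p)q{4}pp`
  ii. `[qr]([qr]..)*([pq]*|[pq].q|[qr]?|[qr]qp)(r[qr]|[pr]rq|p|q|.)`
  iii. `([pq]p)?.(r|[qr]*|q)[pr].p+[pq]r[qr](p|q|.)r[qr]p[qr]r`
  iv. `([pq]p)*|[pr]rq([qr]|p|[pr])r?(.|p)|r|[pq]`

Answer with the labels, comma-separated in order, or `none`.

ii

i → no match
ii → match
iii → no match — must end with `r`
iv → no match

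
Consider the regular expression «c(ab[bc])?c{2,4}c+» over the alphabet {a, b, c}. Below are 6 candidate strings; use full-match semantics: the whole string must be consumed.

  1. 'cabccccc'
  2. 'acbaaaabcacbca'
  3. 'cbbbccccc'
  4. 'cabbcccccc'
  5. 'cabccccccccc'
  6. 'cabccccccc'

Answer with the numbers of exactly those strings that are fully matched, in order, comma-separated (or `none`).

1, 4, 5, 6

1 → match
2 → no match — must start with 'c'
3 → no match
4 → match
5 → match
6 → match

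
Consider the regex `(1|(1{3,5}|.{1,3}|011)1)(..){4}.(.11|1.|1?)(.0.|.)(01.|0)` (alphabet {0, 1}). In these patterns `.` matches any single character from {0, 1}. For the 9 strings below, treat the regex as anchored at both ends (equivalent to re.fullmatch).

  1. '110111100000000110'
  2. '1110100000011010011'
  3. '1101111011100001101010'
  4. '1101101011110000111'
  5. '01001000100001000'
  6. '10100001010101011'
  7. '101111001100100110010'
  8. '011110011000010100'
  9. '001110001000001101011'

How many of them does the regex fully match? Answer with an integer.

1 → no match
2 → no match
3 → no match
4 → no match
5 → no match
6 → no match
7 → no match
8 → no match
9 → no match
Total matched: 0

0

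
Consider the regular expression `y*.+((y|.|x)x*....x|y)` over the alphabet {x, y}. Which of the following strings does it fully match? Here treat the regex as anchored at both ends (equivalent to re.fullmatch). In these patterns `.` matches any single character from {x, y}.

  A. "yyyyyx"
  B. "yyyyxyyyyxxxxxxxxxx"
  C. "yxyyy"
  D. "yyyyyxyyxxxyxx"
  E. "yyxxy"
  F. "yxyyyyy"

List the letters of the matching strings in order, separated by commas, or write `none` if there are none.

A → no match
B → match
C → match
D → match
E → match
F → match

B, C, D, E, F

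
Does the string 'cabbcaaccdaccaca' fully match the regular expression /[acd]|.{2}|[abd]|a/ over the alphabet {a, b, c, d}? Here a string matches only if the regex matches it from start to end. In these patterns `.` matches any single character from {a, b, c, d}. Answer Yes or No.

No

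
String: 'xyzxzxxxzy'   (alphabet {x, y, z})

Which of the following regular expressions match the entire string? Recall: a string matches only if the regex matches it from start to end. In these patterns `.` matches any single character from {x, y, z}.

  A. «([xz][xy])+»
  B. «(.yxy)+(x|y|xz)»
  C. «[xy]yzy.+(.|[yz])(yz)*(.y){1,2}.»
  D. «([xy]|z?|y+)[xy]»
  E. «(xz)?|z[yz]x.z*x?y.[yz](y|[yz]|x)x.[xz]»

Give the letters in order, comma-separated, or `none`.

A → match
B → no match
C → no match
D → no match
E → no match

A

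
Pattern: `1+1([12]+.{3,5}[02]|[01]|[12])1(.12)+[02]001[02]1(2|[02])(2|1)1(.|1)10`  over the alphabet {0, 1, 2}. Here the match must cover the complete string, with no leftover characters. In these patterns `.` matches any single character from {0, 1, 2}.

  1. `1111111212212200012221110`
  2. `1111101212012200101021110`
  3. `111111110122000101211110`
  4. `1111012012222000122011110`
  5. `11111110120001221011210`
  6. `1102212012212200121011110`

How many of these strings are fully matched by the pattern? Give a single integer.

1 → no match
2 → match
3 → no match
4 → no match
5 → no match
6 → no match
Total matched: 1

1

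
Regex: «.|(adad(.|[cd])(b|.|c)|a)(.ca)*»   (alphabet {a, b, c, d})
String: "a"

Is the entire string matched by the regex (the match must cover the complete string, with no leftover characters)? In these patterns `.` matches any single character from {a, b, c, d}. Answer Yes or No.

Yes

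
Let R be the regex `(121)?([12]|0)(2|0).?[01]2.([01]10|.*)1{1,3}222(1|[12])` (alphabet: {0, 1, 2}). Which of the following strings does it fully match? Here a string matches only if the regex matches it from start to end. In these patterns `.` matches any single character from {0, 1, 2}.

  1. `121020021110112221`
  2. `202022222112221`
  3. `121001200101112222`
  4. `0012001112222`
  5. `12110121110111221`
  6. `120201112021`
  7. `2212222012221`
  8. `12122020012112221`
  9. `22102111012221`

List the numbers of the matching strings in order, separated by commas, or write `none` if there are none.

1 → match
2 → match
3 → match
4 → match
5 → no match
6 → no match
7 → match
8 → match
9 → match

1, 2, 3, 4, 7, 8, 9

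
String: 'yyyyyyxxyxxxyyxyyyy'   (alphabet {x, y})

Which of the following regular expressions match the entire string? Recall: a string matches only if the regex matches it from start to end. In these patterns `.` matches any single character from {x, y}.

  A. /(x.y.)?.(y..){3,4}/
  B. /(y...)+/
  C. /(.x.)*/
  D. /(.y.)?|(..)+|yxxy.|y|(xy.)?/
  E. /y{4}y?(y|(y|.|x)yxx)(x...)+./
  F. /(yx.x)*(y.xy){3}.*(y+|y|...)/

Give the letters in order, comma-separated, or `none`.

E

A → no match
B → no match
C → no match
D → no match
E → match
F → no match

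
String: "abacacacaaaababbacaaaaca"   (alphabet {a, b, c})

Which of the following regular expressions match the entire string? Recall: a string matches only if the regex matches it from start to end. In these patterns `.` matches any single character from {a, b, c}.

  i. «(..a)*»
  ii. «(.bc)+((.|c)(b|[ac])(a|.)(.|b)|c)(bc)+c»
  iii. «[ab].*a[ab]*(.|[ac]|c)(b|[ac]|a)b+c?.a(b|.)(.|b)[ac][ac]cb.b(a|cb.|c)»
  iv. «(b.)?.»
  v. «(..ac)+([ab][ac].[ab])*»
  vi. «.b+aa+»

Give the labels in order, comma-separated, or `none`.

v

i → no match
ii → no match — must end with "bcc"
iii → no match
iv → no match
v → match
vi → no match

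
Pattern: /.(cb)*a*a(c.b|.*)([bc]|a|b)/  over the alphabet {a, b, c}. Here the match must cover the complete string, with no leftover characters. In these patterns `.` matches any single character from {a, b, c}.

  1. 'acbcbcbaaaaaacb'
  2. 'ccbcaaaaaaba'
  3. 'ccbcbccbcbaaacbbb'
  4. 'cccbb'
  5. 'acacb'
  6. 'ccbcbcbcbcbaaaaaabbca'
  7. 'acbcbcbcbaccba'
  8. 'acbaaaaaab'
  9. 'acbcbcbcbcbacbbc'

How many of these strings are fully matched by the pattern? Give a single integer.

1 → match
2 → no match
3 → no match
4 → no match
5 → no match
6 → match
7 → match
8 → match
9 → match
Total matched: 5

5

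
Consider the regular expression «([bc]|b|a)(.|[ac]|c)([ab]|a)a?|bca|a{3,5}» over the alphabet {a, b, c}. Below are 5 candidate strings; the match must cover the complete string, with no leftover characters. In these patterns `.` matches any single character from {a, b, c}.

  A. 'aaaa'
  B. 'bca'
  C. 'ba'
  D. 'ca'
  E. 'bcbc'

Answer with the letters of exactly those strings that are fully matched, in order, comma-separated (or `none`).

A → match
B → match
C → no match
D → no match
E → no match

A, B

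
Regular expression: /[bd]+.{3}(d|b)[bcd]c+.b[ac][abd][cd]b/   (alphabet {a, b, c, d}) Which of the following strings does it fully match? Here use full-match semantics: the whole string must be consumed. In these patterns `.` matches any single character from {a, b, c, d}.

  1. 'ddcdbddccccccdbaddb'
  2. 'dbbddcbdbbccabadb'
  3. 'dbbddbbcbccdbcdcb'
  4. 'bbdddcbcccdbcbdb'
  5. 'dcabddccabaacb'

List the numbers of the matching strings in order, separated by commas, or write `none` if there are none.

1 → match
2 → no match
3 → match
4 → match
5 → match

1, 3, 4, 5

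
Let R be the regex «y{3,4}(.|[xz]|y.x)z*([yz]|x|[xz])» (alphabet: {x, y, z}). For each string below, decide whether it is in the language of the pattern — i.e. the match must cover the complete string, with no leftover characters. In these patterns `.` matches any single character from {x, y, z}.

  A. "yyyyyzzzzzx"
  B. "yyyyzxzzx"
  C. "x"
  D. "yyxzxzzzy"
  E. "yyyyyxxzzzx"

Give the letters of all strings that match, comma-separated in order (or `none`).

A → match
B → match
C → no match — must start with "y"
D → no match
E → match

A, B, E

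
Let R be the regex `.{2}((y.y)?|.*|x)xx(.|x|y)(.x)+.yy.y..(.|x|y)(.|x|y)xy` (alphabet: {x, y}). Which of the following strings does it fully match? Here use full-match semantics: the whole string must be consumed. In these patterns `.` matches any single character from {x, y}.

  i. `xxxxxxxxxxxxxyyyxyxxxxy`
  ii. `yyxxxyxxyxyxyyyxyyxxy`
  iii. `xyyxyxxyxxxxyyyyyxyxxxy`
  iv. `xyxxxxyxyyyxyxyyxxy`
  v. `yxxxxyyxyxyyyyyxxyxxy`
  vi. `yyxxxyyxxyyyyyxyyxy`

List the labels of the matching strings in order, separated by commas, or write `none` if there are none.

i → no match
ii → no match
iii → match
iv → match
v → match
vi → match

iii, iv, v, vi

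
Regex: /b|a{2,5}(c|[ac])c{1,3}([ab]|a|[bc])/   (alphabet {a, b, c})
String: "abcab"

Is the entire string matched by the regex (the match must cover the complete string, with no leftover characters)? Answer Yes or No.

No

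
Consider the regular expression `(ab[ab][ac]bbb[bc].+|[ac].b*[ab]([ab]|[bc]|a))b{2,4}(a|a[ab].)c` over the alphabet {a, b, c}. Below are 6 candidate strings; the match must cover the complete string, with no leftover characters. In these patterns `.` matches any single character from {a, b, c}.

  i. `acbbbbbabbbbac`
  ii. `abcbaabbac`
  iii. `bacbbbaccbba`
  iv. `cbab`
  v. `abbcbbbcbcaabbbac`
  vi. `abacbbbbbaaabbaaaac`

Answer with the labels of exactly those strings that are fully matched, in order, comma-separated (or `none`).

i, v

i → match
ii → no match
iii → no match — must end with `c`
iv → no match — must end with `c`
v → match
vi → no match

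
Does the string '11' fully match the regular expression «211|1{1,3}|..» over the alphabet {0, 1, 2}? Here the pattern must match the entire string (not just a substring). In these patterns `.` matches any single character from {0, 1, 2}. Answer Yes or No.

Yes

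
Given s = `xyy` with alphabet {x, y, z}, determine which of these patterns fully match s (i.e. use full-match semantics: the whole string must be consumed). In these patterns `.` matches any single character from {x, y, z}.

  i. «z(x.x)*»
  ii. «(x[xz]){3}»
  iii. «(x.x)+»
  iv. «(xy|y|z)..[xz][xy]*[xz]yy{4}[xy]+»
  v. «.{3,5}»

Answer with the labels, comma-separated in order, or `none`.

v

i → no match — must start with `z`
ii → no match
iii → no match — must end with `x`
iv → no match
v → match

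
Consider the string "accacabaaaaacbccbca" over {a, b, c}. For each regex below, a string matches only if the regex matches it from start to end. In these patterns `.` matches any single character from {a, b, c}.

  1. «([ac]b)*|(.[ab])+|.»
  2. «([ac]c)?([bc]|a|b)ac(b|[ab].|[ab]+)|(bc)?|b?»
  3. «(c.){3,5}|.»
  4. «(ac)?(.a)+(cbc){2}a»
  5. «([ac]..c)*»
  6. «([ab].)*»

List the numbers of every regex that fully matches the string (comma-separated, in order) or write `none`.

4

1 → no match
2 → no match
3 → no match
4 → match
5 → no match
6 → no match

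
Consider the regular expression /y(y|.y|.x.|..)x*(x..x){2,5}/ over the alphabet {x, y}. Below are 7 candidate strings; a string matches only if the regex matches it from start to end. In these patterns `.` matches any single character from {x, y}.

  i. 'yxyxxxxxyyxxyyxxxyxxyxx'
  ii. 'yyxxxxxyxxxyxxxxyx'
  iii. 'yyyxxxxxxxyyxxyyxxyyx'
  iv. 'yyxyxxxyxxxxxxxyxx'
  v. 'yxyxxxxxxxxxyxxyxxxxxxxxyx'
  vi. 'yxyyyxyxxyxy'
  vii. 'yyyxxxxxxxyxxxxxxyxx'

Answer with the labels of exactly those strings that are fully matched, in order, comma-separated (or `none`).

i → match
ii → match
iii → match
iv → match
v → match
vi → no match — must end with 'x'
vii → match

i, ii, iii, iv, v, vii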